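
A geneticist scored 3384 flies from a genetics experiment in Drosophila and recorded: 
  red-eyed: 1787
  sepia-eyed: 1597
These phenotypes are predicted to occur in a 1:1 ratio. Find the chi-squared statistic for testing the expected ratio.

Under the 1:1 hypothesis (Σ ratio = 2, N = 3384):
  red-eyed: 3384 × 1/2 = 1692
  sepia-eyed: 3384 × 1/2 = 1692
χ² = Σ (O − E)² / E
  red-eyed: (1787 − 1692)² / 1692 = 5.3339
  sepia-eyed: (1597 − 1692)² / 1692 = 5.3339
χ² = 5.3339 + 5.3339 = 10.6678 ≈ 10.668

10.668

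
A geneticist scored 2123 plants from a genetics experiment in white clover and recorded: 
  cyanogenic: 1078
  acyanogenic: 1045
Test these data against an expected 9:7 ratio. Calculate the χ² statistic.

25.839

Total ratio parts = 16. Expected numbers out of 2123:
  cyanogenic: 2123 × 9/16 = 1194.1875
  acyanogenic: 2123 × 7/16 = 928.8125
χ² = Σ (O − E)² / E
  cyanogenic: (1078 − 1194.1875)² / 1194.1875 = 11.3044
  acyanogenic: (1045 − 928.8125)² / 928.8125 = 14.5342
χ² = 11.3044 + 14.5342 = 25.8386 ≈ 25.839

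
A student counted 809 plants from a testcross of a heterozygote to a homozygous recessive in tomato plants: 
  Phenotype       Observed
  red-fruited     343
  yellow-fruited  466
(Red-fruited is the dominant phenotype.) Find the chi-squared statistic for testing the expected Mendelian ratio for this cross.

A testcross of a heterozygote (Aa × aa) gives a 1:1 phenotypic ratio.
Under the 1:1 hypothesis (Σ ratio = 2, N = 809):
  red-fruited: 809 × 1/2 = 404.5
  yellow-fruited: 809 × 1/2 = 404.5
χ² = Σ (O − E)² / E
  red-fruited: (343 − 404.5)² / 404.5 = 9.3504
  yellow-fruited: (466 − 404.5)² / 404.5 = 9.3504
χ² = 9.3504 + 9.3504 = 18.7008 ≈ 18.701

18.701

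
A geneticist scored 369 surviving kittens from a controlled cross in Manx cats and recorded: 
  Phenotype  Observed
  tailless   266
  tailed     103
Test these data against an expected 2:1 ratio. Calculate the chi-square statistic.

Under the 2:1 hypothesis (Σ ratio = 3, N = 369):
  tailless: 369 × 2/3 = 246
  tailed: 369 × 1/3 = 123
χ² = Σ (O − E)² / E
  tailless: (266 − 246)² / 246 = 1.6260
  tailed: (103 − 123)² / 123 = 3.2520
χ² = 1.6260 + 3.2520 = 4.878

4.878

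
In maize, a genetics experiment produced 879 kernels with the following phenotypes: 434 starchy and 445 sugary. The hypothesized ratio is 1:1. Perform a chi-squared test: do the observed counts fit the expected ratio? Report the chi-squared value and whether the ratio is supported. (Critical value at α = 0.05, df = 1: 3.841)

Expected counts for N = 879 under a 1:1 ratio (total parts = 2):
  starchy: 879 × 1/2 = 439.5
  sugary: 879 × 1/2 = 439.5
χ² = Σ (O − E)² / E
  starchy: (434 − 439.5)² / 439.5 = 0.0688
  sugary: (445 − 439.5)² / 439.5 = 0.0688
χ² = 0.0688 + 0.0688 = 0.1376 ≈ 0.138
Degrees of freedom = 2 − 1 = 1; critical value at α = 0.05 is 3.841.
Since 0.138 < 3.841, we fail to reject the null hypothesis — the data are consistent with the 1:1 ratio.

0.138; consistent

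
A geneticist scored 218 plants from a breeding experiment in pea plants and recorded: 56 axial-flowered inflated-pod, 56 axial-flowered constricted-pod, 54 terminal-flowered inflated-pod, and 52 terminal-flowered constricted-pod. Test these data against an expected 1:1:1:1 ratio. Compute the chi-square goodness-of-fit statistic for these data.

Under the 1:1:1:1 hypothesis (Σ ratio = 4, N = 218):
  axial-flowered inflated-pod: 218 × 1/4 = 54.5
  axial-flowered constricted-pod: 218 × 1/4 = 54.5
  terminal-flowered inflated-pod: 218 × 1/4 = 54.5
  terminal-flowered constricted-pod: 218 × 1/4 = 54.5
χ² = Σ (O − E)² / E
  axial-flowered inflated-pod: (56 − 54.5)² / 54.5 = 0.0413
  axial-flowered constricted-pod: (56 − 54.5)² / 54.5 = 0.0413
  terminal-flowered inflated-pod: (54 − 54.5)² / 54.5 = 0.0046
  terminal-flowered constricted-pod: (52 − 54.5)² / 54.5 = 0.1147
χ² = 0.0413 + 0.0413 + 0.0046 + 0.1147 = 0.2019 ≈ 0.202

0.202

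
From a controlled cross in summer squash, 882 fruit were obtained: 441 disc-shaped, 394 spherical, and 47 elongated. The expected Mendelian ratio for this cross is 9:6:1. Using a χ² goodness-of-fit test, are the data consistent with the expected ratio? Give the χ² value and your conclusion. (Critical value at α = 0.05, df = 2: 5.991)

Under the 9:6:1 hypothesis (Σ ratio = 16, N = 882):
  disc-shaped: 882 × 9/16 = 496.125
  spherical: 882 × 6/16 = 330.75
  elongated: 882 × 1/16 = 55.125
χ² = Σ (O − E)² / E
  disc-shaped: (441 − 496.125)² / 496.125 = 6.1250
  spherical: (394 − 330.75)² / 330.75 = 12.0954
  elongated: (47 − 55.125)² / 55.125 = 1.1976
χ² = 6.1250 + 12.0954 + 1.1976 = 19.418
Degrees of freedom = 3 − 1 = 2; critical value at α = 0.05 is 5.991.
Since 19.418 > 5.991, we reject the null hypothesis — the data do not fit the 9:6:1 ratio.

19.418; not consistent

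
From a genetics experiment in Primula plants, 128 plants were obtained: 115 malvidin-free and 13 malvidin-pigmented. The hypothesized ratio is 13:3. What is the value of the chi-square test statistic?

Total ratio parts = 16. Expected numbers out of 128:
  malvidin-free: 128 × 13/16 = 104
  malvidin-pigmented: 128 × 3/16 = 24
χ² = Σ (O − E)² / E
  malvidin-free: (115 − 104)² / 104 = 1.1635
  malvidin-pigmented: (13 − 24)² / 24 = 5.0417
χ² = 1.1635 + 5.0417 = 6.2052 ≈ 6.205

6.205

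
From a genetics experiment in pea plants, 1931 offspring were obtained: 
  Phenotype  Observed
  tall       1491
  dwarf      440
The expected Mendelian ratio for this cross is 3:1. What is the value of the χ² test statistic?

5.048

The 3:1 ratio has 4 parts, so with N = 1931 the expected counts are:
  tall: 1931 × 3/4 = 1448.25
  dwarf: 1931 × 1/4 = 482.75
χ² = Σ (O − E)² / E
  tall: (1491 − 1448.25)² / 1448.25 = 1.2619
  dwarf: (440 − 482.75)² / 482.75 = 3.7857
χ² = 1.2619 + 3.7857 = 5.0476 ≈ 5.048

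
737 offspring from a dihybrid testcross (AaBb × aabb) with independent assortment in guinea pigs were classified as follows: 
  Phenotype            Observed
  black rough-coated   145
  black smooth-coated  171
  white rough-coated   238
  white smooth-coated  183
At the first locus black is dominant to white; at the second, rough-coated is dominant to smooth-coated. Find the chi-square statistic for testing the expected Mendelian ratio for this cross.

25.003

A dihybrid testcross with independent assortment gives a 1:1:1:1 ratio.
Total ratio parts = 4. Expected numbers out of 737:
  black rough-coated: 737 × 1/4 = 184.25
  black smooth-coated: 737 × 1/4 = 184.25
  white rough-coated: 737 × 1/4 = 184.25
  white smooth-coated: 737 × 1/4 = 184.25
χ² = Σ (O − E)² / E
  black rough-coated: (145 − 184.25)² / 184.25 = 8.3613
  black smooth-coated: (171 − 184.25)² / 184.25 = 0.9528
  white rough-coated: (238 − 184.25)² / 184.25 = 15.6801
  white smooth-coated: (183 − 184.25)² / 184.25 = 0.0085
χ² = 8.3613 + 0.9528 + 15.6801 + 0.0085 = 25.0027 ≈ 25.003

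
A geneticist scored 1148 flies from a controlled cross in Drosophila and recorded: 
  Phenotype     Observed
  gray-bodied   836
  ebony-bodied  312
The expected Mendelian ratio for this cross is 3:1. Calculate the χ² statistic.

2.904

Total ratio parts = 4. Expected numbers out of 1148:
  gray-bodied: 1148 × 3/4 = 861
  ebony-bodied: 1148 × 1/4 = 287
χ² = Σ (O − E)² / E
  gray-bodied: (836 − 861)² / 861 = 0.7259
  ebony-bodied: (312 − 287)² / 287 = 2.1777
χ² = 0.7259 + 2.1777 = 2.9036 ≈ 2.904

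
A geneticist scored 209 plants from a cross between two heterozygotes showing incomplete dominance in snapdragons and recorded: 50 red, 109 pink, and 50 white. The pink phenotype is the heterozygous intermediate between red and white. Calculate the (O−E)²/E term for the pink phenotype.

With incomplete dominance, a heterozygote × heterozygote cross gives a 1:2:1 phenotypic ratio.
Total ratio parts = 4. Expected numbers out of 209:
  red: 209 × 1/4 = 52.25
  pink: 209 × 2/4 = 104.5
  white: 209 × 1/4 = 52.25
Contribution of pink: (109 − 104.5)² / 104.5 = 0.1938

0.194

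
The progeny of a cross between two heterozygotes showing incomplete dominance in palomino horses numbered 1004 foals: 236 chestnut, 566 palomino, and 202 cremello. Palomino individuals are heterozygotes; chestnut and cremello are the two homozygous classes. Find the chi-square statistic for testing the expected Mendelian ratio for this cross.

18.622

With incomplete dominance, a heterozygote × heterozygote cross gives a 1:2:1 phenotypic ratio.
Expected counts for N = 1004 under a 1:2:1 ratio (total parts = 4):
  chestnut: 1004 × 1/4 = 251
  palomino: 1004 × 2/4 = 502
  cremello: 1004 × 1/4 = 251
χ² = Σ (O − E)² / E
  chestnut: (236 − 251)² / 251 = 0.8964
  palomino: (566 − 502)² / 502 = 8.1594
  cremello: (202 − 251)² / 251 = 9.5657
χ² = 0.8964 + 8.1594 + 9.5657 = 18.6215 ≈ 18.622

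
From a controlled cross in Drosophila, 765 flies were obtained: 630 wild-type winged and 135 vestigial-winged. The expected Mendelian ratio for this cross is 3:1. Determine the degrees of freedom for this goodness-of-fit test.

1

A goodness-of-fit test with 2 phenotype classes has df = 2 − 1 = 1.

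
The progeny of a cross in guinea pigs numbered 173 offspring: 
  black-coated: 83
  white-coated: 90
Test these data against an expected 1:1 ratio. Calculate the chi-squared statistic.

Under the 1:1 hypothesis (Σ ratio = 2, N = 173):
  black-coated: 173 × 1/2 = 86.5
  white-coated: 173 × 1/2 = 86.5
χ² = Σ (O − E)² / E
  black-coated: (83 − 86.5)² / 86.5 = 0.1416
  white-coated: (90 − 86.5)² / 86.5 = 0.1416
χ² = 0.1416 + 0.1416 = 0.2832 ≈ 0.283

0.283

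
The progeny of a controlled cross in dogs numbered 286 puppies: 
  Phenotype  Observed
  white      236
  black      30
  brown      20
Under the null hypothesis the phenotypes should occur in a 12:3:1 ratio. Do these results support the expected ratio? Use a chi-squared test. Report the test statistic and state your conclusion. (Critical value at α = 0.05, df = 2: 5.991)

12.816; not consistent

Total ratio parts = 16. Expected numbers out of 286:
  white: 286 × 12/16 = 214.5
  black: 286 × 3/16 = 53.625
  brown: 286 × 1/16 = 17.875
χ² = Σ (O − E)² / E
  white: (236 − 214.5)² / 214.5 = 2.1550
  black: (30 − 53.625)² / 53.625 = 10.4082
  brown: (20 − 17.875)² / 17.875 = 0.2526
χ² = 2.1550 + 10.4082 + 0.2526 = 12.8158 ≈ 12.816
Degrees of freedom = 3 − 1 = 2; critical value at α = 0.05 is 5.991.
Since 12.816 > 5.991, we reject the null hypothesis — the data do not fit the 12:3:1 ratio.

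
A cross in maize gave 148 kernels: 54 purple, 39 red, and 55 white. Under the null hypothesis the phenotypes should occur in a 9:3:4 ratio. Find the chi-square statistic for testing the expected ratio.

23.595

Expected counts for N = 148 under a 9:3:4 ratio (total parts = 16):
  purple: 148 × 9/16 = 83.25
  red: 148 × 3/16 = 27.75
  white: 148 × 4/16 = 37
χ² = Σ (O − E)² / E
  purple: (54 − 83.25)² / 83.25 = 10.2770
  red: (39 − 27.75)² / 27.75 = 4.5608
  white: (55 − 37)² / 37 = 8.7568
χ² = 10.2770 + 4.5608 + 8.7568 = 23.5946 ≈ 23.595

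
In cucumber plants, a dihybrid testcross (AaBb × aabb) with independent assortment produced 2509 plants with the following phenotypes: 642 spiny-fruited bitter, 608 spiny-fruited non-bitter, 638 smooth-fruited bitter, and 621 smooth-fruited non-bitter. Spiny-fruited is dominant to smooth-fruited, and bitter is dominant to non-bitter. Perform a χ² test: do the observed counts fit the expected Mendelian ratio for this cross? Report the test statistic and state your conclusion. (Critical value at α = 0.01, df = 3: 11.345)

A dihybrid testcross with independent assortment gives a 1:1:1:1 ratio.
Total ratio parts = 4. Expected numbers out of 2509:
  spiny-fruited bitter: 2509 × 1/4 = 627.25
  spiny-fruited non-bitter: 2509 × 1/4 = 627.25
  smooth-fruited bitter: 2509 × 1/4 = 627.25
  smooth-fruited non-bitter: 2509 × 1/4 = 627.25
χ² = Σ (O − E)² / E
  spiny-fruited bitter: (642 − 627.25)² / 627.25 = 0.3469
  spiny-fruited non-bitter: (608 − 627.25)² / 627.25 = 0.5908
  smooth-fruited bitter: (638 − 627.25)² / 627.25 = 0.1842
  smooth-fruited non-bitter: (621 − 627.25)² / 627.25 = 0.0623
χ² = 0.3469 + 0.5908 + 0.1842 + 0.0623 = 1.1842 ≈ 1.184
Degrees of freedom = 4 − 1 = 3; critical value at α = 0.01 is 11.345.
Since 1.184 < 11.345, we fail to reject the null hypothesis — the data are consistent with the 1:1:1:1 ratio.

1.184; consistent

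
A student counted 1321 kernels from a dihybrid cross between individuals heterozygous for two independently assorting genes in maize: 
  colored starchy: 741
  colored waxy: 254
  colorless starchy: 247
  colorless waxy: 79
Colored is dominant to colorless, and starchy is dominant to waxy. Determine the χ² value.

A dihybrid F₂ with independent assortment and complete dominance at both loci gives a 9:3:3:1 phenotypic ratio.
Total ratio parts = 16. Expected numbers out of 1321:
  colored starchy: 1321 × 9/16 = 743.0625
  colored waxy: 1321 × 3/16 = 247.6875
  colorless starchy: 1321 × 3/16 = 247.6875
  colorless waxy: 1321 × 1/16 = 82.5625
χ² = Σ (O − E)² / E
  colored starchy: (741 − 743.0625)² / 743.0625 = 0.0057
  colored waxy: (254 − 247.6875)² / 247.6875 = 0.1609
  colorless starchy: (247 − 247.6875)² / 247.6875 = 0.0019
  colorless waxy: (79 − 82.5625)² / 82.5625 = 0.1537
χ² = 0.0057 + 0.1609 + 0.0019 + 0.1537 = 0.3222 ≈ 0.322

0.322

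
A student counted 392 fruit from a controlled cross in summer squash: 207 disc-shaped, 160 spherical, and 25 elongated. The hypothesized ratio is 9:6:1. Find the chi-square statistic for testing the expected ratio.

1.986

Expected counts for N = 392 under a 9:6:1 ratio (total parts = 16):
  disc-shaped: 392 × 9/16 = 220.5
  spherical: 392 × 6/16 = 147
  elongated: 392 × 1/16 = 24.5
χ² = Σ (O − E)² / E
  disc-shaped: (207 − 220.5)² / 220.5 = 0.8265
  spherical: (160 − 147)² / 147 = 1.1497
  elongated: (25 − 24.5)² / 24.5 = 0.0102
χ² = 0.8265 + 1.1497 + 0.0102 = 1.9864 ≈ 1.986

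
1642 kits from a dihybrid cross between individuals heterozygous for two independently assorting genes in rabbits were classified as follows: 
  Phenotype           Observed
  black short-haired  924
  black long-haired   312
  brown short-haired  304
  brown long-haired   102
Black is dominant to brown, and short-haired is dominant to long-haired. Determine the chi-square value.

0.108

A dihybrid F₂ with independent assortment and complete dominance at both loci gives a 9:3:3:1 phenotypic ratio.
Under the 9:3:3:1 hypothesis (Σ ratio = 16, N = 1642):
  black short-haired: 1642 × 9/16 = 923.625
  black long-haired: 1642 × 3/16 = 307.875
  brown short-haired: 1642 × 3/16 = 307.875
  brown long-haired: 1642 × 1/16 = 102.625
χ² = Σ (O − E)² / E
  black short-haired: (924 − 923.625)² / 923.625 = 0.0002
  black long-haired: (312 − 307.875)² / 307.875 = 0.0553
  brown short-haired: (304 − 307.875)² / 307.875 = 0.0488
  brown long-haired: (102 − 102.625)² / 102.625 = 0.0038
χ² = 0.0002 + 0.0553 + 0.0488 + 0.0038 = 0.1081 ≈ 0.108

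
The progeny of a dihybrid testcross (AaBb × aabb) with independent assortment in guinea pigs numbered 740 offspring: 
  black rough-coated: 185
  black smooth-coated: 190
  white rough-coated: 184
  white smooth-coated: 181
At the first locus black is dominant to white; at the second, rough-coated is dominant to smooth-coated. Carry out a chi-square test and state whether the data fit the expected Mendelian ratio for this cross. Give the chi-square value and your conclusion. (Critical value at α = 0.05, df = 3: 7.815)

0.227; consistent

A dihybrid testcross with independent assortment gives a 1:1:1:1 ratio.
The 1:1:1:1 ratio has 4 parts, so with N = 740 the expected counts are:
  black rough-coated: 740 × 1/4 = 185
  black smooth-coated: 740 × 1/4 = 185
  white rough-coated: 740 × 1/4 = 185
  white smooth-coated: 740 × 1/4 = 185
χ² = Σ (O − E)² / E
  black rough-coated: (185 − 185)² / 185 = 0.0000
  black smooth-coated: (190 − 185)² / 185 = 0.1351
  white rough-coated: (184 − 185)² / 185 = 0.0054
  white smooth-coated: (181 − 185)² / 185 = 0.0865
χ² = 0.0000 + 0.1351 + 0.0054 + 0.0865 = 0.227
Degrees of freedom = 4 − 1 = 3; critical value at α = 0.05 is 7.815.
Since 0.227 < 7.815, we fail to reject the null hypothesis — the data are consistent with the 1:1:1:1 ratio.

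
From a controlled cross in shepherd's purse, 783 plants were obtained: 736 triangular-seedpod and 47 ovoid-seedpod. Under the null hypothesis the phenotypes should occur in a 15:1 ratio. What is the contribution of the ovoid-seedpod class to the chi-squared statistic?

Total ratio parts = 16. Expected numbers out of 783:
  triangular-seedpod: 783 × 15/16 = 734.0625
  ovoid-seedpod: 783 × 1/16 = 48.9375
Contribution of ovoid-seedpod: (47 − 48.9375)² / 48.9375 = 0.0767

0.077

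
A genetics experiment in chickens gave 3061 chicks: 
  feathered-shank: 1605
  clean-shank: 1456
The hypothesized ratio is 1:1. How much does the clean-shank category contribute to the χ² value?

Total ratio parts = 2. Expected numbers out of 3061:
  feathered-shank: 3061 × 1/2 = 1530.5
  clean-shank: 3061 × 1/2 = 1530.5
Contribution of clean-shank: (1456 − 1530.5)² / 1530.5 = 3.6264

3.626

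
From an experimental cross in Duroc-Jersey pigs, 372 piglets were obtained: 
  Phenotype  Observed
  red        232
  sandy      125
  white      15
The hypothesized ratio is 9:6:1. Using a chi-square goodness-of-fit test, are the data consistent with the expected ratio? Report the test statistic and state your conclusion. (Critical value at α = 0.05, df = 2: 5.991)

6.908; not consistent

Under the 9:6:1 hypothesis (Σ ratio = 16, N = 372):
  red: 372 × 9/16 = 209.25
  sandy: 372 × 6/16 = 139.5
  white: 372 × 1/16 = 23.25
χ² = Σ (O − E)² / E
  red: (232 − 209.25)² / 209.25 = 2.4734
  sandy: (125 − 139.5)² / 139.5 = 1.5072
  white: (15 − 23.25)² / 23.25 = 2.9274
χ² = 2.4734 + 1.5072 + 2.9274 = 6.908
Degrees of freedom = 3 − 1 = 2; critical value at α = 0.05 is 5.991.
Since 6.908 > 5.991, we reject the null hypothesis — the data do not fit the 9:6:1 ratio.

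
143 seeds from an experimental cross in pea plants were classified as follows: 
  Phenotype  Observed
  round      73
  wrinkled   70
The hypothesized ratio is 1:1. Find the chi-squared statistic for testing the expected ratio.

Total ratio parts = 2. Expected numbers out of 143:
  round: 143 × 1/2 = 71.5
  wrinkled: 143 × 1/2 = 71.5
χ² = Σ (O − E)² / E
  round: (73 − 71.5)² / 71.5 = 0.0315
  wrinkled: (70 − 71.5)² / 71.5 = 0.0315
χ² = 0.0315 + 0.0315 = 0.063

0.063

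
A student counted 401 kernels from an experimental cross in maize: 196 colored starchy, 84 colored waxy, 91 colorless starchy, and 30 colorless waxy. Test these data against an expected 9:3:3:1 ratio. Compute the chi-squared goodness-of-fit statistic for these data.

9.206

Expected counts for N = 401 under a 9:3:3:1 ratio (total parts = 16):
  colored starchy: 401 × 9/16 = 225.5625
  colored waxy: 401 × 3/16 = 75.1875
  colorless starchy: 401 × 3/16 = 75.1875
  colorless waxy: 401 × 1/16 = 25.0625
χ² = Σ (O − E)² / E
  colored starchy: (196 − 225.5625)² / 225.5625 = 3.8745
  colored waxy: (84 − 75.1875)² / 75.1875 = 1.0329
  colorless starchy: (91 − 75.1875)² / 75.1875 = 3.3255
  colorless waxy: (30 − 25.0625)² / 25.0625 = 0.9727
χ² = 3.8745 + 1.0329 + 3.3255 + 0.9727 = 9.2056 ≈ 9.206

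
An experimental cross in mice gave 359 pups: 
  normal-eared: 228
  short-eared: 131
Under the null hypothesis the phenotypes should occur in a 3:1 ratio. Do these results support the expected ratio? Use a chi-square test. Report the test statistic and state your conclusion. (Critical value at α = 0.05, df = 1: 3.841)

25.279; not consistent

Expected counts for N = 359 under a 3:1 ratio (total parts = 4):
  normal-eared: 359 × 3/4 = 269.25
  short-eared: 359 × 1/4 = 89.75
χ² = Σ (O − E)² / E
  normal-eared: (228 − 269.25)² / 269.25 = 6.3196
  short-eared: (131 − 89.75)² / 89.75 = 18.9589
χ² = 6.3196 + 18.9589 = 25.2785 ≈ 25.279
Degrees of freedom = 2 − 1 = 1; critical value at α = 0.05 is 3.841.
Since 25.279 > 3.841, we reject the null hypothesis — the data do not fit the 3:1 ratio.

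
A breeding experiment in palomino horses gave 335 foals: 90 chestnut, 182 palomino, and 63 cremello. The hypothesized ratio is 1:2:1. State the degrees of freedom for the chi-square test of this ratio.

2

A goodness-of-fit test with 3 phenotype classes has df = 3 − 1 = 2.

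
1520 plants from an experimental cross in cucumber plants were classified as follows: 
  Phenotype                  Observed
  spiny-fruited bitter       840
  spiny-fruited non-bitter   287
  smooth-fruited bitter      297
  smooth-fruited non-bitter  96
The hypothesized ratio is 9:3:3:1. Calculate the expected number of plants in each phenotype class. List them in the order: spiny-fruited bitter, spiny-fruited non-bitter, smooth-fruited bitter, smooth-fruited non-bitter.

Total ratio parts = 16. Expected numbers out of 1520:
  spiny-fruited bitter: 1520 × 9/16 = 855
  spiny-fruited non-bitter: 1520 × 3/16 = 285
  smooth-fruited bitter: 1520 × 3/16 = 285
  smooth-fruited non-bitter: 1520 × 1/16 = 95

855, 285, 285, 95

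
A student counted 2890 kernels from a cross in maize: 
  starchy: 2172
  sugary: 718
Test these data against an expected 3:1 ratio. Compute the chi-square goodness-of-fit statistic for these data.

Under the 3:1 hypothesis (Σ ratio = 4, N = 2890):
  starchy: 2890 × 3/4 = 2167.5
  sugary: 2890 × 1/4 = 722.5
χ² = Σ (O − E)² / E
  starchy: (2172 − 2167.5)² / 2167.5 = 0.0093
  sugary: (718 − 722.5)² / 722.5 = 0.0280
χ² = 0.0093 + 0.0280 = 0.0373 ≈ 0.037

0.037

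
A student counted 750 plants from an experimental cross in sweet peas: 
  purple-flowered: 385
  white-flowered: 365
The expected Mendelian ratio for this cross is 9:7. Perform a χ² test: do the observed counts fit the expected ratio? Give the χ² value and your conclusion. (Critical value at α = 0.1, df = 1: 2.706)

7.367; not consistent

The 9:7 ratio has 16 parts, so with N = 750 the expected counts are:
  purple-flowered: 750 × 9/16 = 421.875
  white-flowered: 750 × 7/16 = 328.125
χ² = Σ (O − E)² / E
  purple-flowered: (385 − 421.875)² / 421.875 = 3.2231
  white-flowered: (365 − 328.125)² / 328.125 = 4.1440
χ² = 3.2231 + 4.1440 = 7.3671 ≈ 7.367
Degrees of freedom = 2 − 1 = 1; critical value at α = 0.1 is 2.706.
Since 7.367 > 2.706, we reject the null hypothesis — the data do not fit the 9:7 ratio.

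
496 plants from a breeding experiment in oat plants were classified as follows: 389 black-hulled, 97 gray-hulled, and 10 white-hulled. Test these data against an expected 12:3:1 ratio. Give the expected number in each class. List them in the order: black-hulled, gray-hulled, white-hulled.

Total ratio parts = 16. Expected numbers out of 496:
  black-hulled: 496 × 12/16 = 372
  gray-hulled: 496 × 3/16 = 93
  white-hulled: 496 × 1/16 = 31

372, 93, 31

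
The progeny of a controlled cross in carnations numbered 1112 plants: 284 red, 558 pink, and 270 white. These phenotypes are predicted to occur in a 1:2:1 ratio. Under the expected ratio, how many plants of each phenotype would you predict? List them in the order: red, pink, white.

278, 556, 278

Under the 1:2:1 hypothesis (Σ ratio = 4, N = 1112):
  red: 1112 × 1/4 = 278
  pink: 1112 × 2/4 = 556
  white: 1112 × 1/4 = 278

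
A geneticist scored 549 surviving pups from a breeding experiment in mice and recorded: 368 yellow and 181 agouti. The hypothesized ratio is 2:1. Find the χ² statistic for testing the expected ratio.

Total ratio parts = 3. Expected numbers out of 549:
  yellow: 549 × 2/3 = 366
  agouti: 549 × 1/3 = 183
χ² = Σ (O − E)² / E
  yellow: (368 − 366)² / 366 = 0.0109
  agouti: (181 − 183)² / 183 = 0.0219
χ² = 0.0109 + 0.0219 = 0.0328 ≈ 0.033

0.033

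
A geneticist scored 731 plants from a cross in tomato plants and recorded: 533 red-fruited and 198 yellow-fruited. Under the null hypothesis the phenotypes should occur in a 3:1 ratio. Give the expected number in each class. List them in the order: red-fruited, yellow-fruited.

548.25, 182.75

Expected counts for N = 731 under a 3:1 ratio (total parts = 4):
  red-fruited: 731 × 3/4 = 548.25
  yellow-fruited: 731 × 1/4 = 182.75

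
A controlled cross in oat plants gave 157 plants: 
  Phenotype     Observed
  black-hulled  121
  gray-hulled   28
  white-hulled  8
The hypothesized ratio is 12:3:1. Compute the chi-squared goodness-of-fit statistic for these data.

0.495

Total ratio parts = 16. Expected numbers out of 157:
  black-hulled: 157 × 12/16 = 117.75
  gray-hulled: 157 × 3/16 = 29.4375
  white-hulled: 157 × 1/16 = 9.8125
χ² = Σ (O − E)² / E
  black-hulled: (121 − 117.75)² / 117.75 = 0.0897
  gray-hulled: (28 − 29.4375)² / 29.4375 = 0.0702
  white-hulled: (8 − 9.8125)² / 9.8125 = 0.3348
χ² = 0.0897 + 0.0702 + 0.3348 = 0.4947 ≈ 0.495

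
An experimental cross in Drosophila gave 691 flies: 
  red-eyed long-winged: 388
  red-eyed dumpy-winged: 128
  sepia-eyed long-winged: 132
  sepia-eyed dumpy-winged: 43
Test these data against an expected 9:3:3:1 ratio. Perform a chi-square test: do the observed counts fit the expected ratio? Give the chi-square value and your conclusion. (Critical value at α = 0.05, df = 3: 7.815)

0.067; consistent

Total ratio parts = 16. Expected numbers out of 691:
  red-eyed long-winged: 691 × 9/16 = 388.6875
  red-eyed dumpy-winged: 691 × 3/16 = 129.5625
  sepia-eyed long-winged: 691 × 3/16 = 129.5625
  sepia-eyed dumpy-winged: 691 × 1/16 = 43.1875
χ² = Σ (O − E)² / E
  red-eyed long-winged: (388 − 388.6875)² / 388.6875 = 0.0012
  red-eyed dumpy-winged: (128 − 129.5625)² / 129.5625 = 0.0188
  sepia-eyed long-winged: (132 − 129.5625)² / 129.5625 = 0.0459
  sepia-eyed dumpy-winged: (43 − 43.1875)² / 43.1875 = 0.0008
χ² = 0.0012 + 0.0188 + 0.0459 + 0.0008 = 0.0667 ≈ 0.067
Degrees of freedom = 4 − 1 = 3; critical value at α = 0.05 is 7.815.
Since 0.067 < 7.815, we fail to reject the null hypothesis — the data are consistent with the 9:3:3:1 ratio.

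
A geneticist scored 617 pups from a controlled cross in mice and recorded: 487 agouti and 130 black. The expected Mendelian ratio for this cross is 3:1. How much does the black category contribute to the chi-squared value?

3.812

Under the 3:1 hypothesis (Σ ratio = 4, N = 617):
  agouti: 617 × 3/4 = 462.75
  black: 617 × 1/4 = 154.25
Contribution of black: (130 − 154.25)² / 154.25 = 3.8124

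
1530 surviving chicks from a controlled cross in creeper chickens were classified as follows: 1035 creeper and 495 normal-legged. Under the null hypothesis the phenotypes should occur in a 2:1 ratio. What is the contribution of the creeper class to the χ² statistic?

0.221

Expected counts for N = 1530 under a 2:1 ratio (total parts = 3):
  creeper: 1530 × 2/3 = 1020
  normal-legged: 1530 × 1/3 = 510
Contribution of creeper: (1035 − 1020)² / 1020 = 0.2206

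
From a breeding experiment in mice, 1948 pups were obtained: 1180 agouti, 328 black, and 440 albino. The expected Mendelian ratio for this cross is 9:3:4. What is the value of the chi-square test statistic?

14.813

Expected counts for N = 1948 under a 9:3:4 ratio (total parts = 16):
  agouti: 1948 × 9/16 = 1095.75
  black: 1948 × 3/16 = 365.25
  albino: 1948 × 4/16 = 487
χ² = Σ (O − E)² / E
  agouti: (1180 − 1095.75)² / 1095.75 = 6.4778
  black: (328 − 365.25)² / 365.25 = 3.7989
  albino: (440 − 487)² / 487 = 4.5359
χ² = 6.4778 + 3.7989 + 4.5359 = 14.8126 ≈ 14.813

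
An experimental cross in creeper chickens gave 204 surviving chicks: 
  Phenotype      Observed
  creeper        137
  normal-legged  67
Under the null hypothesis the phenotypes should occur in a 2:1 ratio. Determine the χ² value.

0.022

Total ratio parts = 3. Expected numbers out of 204:
  creeper: 204 × 2/3 = 136
  normal-legged: 204 × 1/3 = 68
χ² = Σ (O − E)² / E
  creeper: (137 − 136)² / 136 = 0.0074
  normal-legged: (67 − 68)² / 68 = 0.0147
χ² = 0.0074 + 0.0147 = 0.0221 ≈ 0.022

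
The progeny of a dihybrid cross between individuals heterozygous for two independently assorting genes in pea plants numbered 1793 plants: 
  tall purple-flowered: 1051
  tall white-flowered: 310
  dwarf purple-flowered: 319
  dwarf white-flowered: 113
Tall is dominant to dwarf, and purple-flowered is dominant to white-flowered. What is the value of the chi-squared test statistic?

A dihybrid F₂ with independent assortment and complete dominance at both loci gives a 9:3:3:1 phenotypic ratio.
Expected counts for N = 1793 under a 9:3:3:1 ratio (total parts = 16):
  tall purple-flowered: 1793 × 9/16 = 1008.5625
  tall white-flowered: 1793 × 3/16 = 336.1875
  dwarf purple-flowered: 1793 × 3/16 = 336.1875
  dwarf white-flowered: 1793 × 1/16 = 112.0625
χ² = Σ (O − E)² / E
  tall purple-flowered: (1051 − 1008.5625)² / 1008.5625 = 1.7857
  tall white-flowered: (310 − 336.1875)² / 336.1875 = 2.0399
  dwarf purple-flowered: (319 − 336.1875)² / 336.1875 = 0.8787
  dwarf white-flowered: (113 − 112.0625)² / 112.0625 = 0.0078
χ² = 1.7857 + 2.0399 + 0.8787 + 0.0078 = 4.7121 ≈ 4.712

4.712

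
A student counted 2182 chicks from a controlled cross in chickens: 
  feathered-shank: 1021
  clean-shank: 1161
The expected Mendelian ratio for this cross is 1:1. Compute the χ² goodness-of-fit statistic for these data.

Total ratio parts = 2. Expected numbers out of 2182:
  feathered-shank: 2182 × 1/2 = 1091
  clean-shank: 2182 × 1/2 = 1091
χ² = Σ (O − E)² / E
  feathered-shank: (1021 − 1091)² / 1091 = 4.4913
  clean-shank: (1161 − 1091)² / 1091 = 4.4913
χ² = 4.4913 + 4.4913 = 8.9826 ≈ 8.983

8.983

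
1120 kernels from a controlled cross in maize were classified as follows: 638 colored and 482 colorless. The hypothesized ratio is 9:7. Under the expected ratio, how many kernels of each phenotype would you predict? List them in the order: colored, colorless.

The 9:7 ratio has 16 parts, so with N = 1120 the expected counts are:
  colored: 1120 × 9/16 = 630
  colorless: 1120 × 7/16 = 490

630, 490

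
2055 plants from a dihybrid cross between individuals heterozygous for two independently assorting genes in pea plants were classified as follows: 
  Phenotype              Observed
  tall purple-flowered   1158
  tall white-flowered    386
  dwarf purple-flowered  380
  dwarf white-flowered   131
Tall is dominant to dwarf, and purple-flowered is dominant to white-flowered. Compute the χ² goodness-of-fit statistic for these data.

A dihybrid F₂ with independent assortment and complete dominance at both loci gives a 9:3:3:1 phenotypic ratio.
Under the 9:3:3:1 hypothesis (Σ ratio = 16, N = 2055):
  tall purple-flowered: 2055 × 9/16 = 1155.9375
  tall white-flowered: 2055 × 3/16 = 385.3125
  dwarf purple-flowered: 2055 × 3/16 = 385.3125
  dwarf white-flowered: 2055 × 1/16 = 128.4375
χ² = Σ (O − E)² / E
  tall purple-flowered: (1158 − 1155.9375)² / 1155.9375 = 0.0037
  tall white-flowered: (386 − 385.3125)² / 385.3125 = 0.0012
  dwarf purple-flowered: (380 − 385.3125)² / 385.3125 = 0.0732
  dwarf white-flowered: (131 − 128.4375)² / 128.4375 = 0.0511
χ² = 0.0037 + 0.0012 + 0.0732 + 0.0511 = 0.1292 ≈ 0.129

0.129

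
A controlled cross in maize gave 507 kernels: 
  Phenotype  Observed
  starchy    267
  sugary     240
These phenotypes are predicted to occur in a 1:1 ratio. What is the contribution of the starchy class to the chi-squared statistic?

0.719

Under the 1:1 hypothesis (Σ ratio = 2, N = 507):
  starchy: 507 × 1/2 = 253.5
  sugary: 507 × 1/2 = 253.5
Contribution of starchy: (267 − 253.5)² / 253.5 = 0.7189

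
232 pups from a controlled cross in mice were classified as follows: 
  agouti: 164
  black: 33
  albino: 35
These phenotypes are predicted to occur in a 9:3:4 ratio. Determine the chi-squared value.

Expected counts for N = 232 under a 9:3:4 ratio (total parts = 16):
  agouti: 232 × 9/16 = 130.5
  black: 232 × 3/16 = 43.5
  albino: 232 × 4/16 = 58
χ² = Σ (O − E)² / E
  agouti: (164 − 130.5)² / 130.5 = 8.5996
  black: (33 − 43.5)² / 43.5 = 2.5345
  albino: (35 − 58)² / 58 = 9.1207
χ² = 8.5996 + 2.5345 + 9.1207 = 20.2548 ≈ 20.255

20.255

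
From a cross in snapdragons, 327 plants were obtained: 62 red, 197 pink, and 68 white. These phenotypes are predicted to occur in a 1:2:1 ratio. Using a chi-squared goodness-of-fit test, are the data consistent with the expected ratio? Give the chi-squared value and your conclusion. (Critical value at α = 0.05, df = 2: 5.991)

13.948; not consistent

Expected counts for N = 327 under a 1:2:1 ratio (total parts = 4):
  red: 327 × 1/4 = 81.75
  pink: 327 × 2/4 = 163.5
  white: 327 × 1/4 = 81.75
χ² = Σ (O − E)² / E
  red: (62 − 81.75)² / 81.75 = 4.7714
  pink: (197 − 163.5)² / 163.5 = 6.8639
  white: (68 − 81.75)² / 81.75 = 2.3127
χ² = 4.7714 + 6.8639 + 2.3127 = 13.948
Degrees of freedom = 3 − 1 = 2; critical value at α = 0.05 is 5.991.
Since 13.948 > 5.991, we reject the null hypothesis — the data do not fit the 1:2:1 ratio.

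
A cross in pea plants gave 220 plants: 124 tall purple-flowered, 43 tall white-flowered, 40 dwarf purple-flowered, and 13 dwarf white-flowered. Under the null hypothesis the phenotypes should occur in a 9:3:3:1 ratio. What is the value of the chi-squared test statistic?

0.154

The 9:3:3:1 ratio has 16 parts, so with N = 220 the expected counts are:
  tall purple-flowered: 220 × 9/16 = 123.75
  tall white-flowered: 220 × 3/16 = 41.25
  dwarf purple-flowered: 220 × 3/16 = 41.25
  dwarf white-flowered: 220 × 1/16 = 13.75
χ² = Σ (O − E)² / E
  tall purple-flowered: (124 − 123.75)² / 123.75 = 0.0005
  tall white-flowered: (43 − 41.25)² / 41.25 = 0.0742
  dwarf purple-flowered: (40 − 41.25)² / 41.25 = 0.0379
  dwarf white-flowered: (13 − 13.75)² / 13.75 = 0.0409
χ² = 0.0005 + 0.0742 + 0.0379 + 0.0409 = 0.1535 ≈ 0.154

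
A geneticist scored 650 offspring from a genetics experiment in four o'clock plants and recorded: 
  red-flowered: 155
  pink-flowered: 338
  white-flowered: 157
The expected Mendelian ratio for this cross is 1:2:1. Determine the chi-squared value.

1.052

Under the 1:2:1 hypothesis (Σ ratio = 4, N = 650):
  red-flowered: 650 × 1/4 = 162.5
  pink-flowered: 650 × 2/4 = 325
  white-flowered: 650 × 1/4 = 162.5
χ² = Σ (O − E)² / E
  red-flowered: (155 − 162.5)² / 162.5 = 0.3462
  pink-flowered: (338 − 325)² / 325 = 0.5200
  white-flowered: (157 − 162.5)² / 162.5 = 0.1862
χ² = 0.3462 + 0.5200 + 0.1862 = 1.0524 ≈ 1.052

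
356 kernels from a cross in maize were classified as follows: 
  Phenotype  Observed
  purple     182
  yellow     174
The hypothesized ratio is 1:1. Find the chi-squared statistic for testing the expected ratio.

Under the 1:1 hypothesis (Σ ratio = 2, N = 356):
  purple: 356 × 1/2 = 178
  yellow: 356 × 1/2 = 178
χ² = Σ (O − E)² / E
  purple: (182 − 178)² / 178 = 0.0899
  yellow: (174 − 178)² / 178 = 0.0899
χ² = 0.0899 + 0.0899 = 0.1798 ≈ 0.180

0.180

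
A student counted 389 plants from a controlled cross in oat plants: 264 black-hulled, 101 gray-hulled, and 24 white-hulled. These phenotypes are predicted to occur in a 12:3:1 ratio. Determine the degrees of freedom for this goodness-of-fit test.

2

A goodness-of-fit test with 3 phenotype classes has df = 3 − 1 = 2.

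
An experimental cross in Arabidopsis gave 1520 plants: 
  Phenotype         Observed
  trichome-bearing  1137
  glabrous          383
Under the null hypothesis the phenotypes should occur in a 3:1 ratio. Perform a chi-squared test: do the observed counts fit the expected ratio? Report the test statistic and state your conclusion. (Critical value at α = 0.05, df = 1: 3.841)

The 3:1 ratio has 4 parts, so with N = 1520 the expected counts are:
  trichome-bearing: 1520 × 3/4 = 1140
  glabrous: 1520 × 1/4 = 380
χ² = Σ (O − E)² / E
  trichome-bearing: (1137 − 1140)² / 1140 = 0.0079
  glabrous: (383 − 380)² / 380 = 0.0237
χ² = 0.0079 + 0.0237 = 0.0316 ≈ 0.032
Degrees of freedom = 2 − 1 = 1; critical value at α = 0.05 is 3.841.
Since 0.032 < 3.841, we fail to reject the null hypothesis — the data are consistent with the 3:1 ratio.

0.032; consistent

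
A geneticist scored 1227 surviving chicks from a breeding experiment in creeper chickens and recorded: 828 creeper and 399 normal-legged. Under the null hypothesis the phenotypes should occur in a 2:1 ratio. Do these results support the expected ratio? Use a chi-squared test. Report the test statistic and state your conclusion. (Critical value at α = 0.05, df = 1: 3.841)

Total ratio parts = 3. Expected numbers out of 1227:
  creeper: 1227 × 2/3 = 818
  normal-legged: 1227 × 1/3 = 409
χ² = Σ (O − E)² / E
  creeper: (828 − 818)² / 818 = 0.1222
  normal-legged: (399 − 409)² / 409 = 0.2445
χ² = 0.1222 + 0.2445 = 0.3667 ≈ 0.367
Degrees of freedom = 2 − 1 = 1; critical value at α = 0.05 is 3.841.
Since 0.367 < 3.841, we fail to reject the null hypothesis — the data are consistent with the 2:1 ratio.

0.367; consistent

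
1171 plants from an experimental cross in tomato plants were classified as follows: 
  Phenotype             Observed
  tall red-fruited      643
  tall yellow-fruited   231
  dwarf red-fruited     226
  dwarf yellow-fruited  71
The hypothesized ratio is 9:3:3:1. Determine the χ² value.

Under the 9:3:3:1 hypothesis (Σ ratio = 16, N = 1171):
  tall red-fruited: 1171 × 9/16 = 658.6875
  tall yellow-fruited: 1171 × 3/16 = 219.5625
  dwarf red-fruited: 1171 × 3/16 = 219.5625
  dwarf yellow-fruited: 1171 × 1/16 = 73.1875
χ² = Σ (O − E)² / E
  tall red-fruited: (643 − 658.6875)² / 658.6875 = 0.3736
  tall yellow-fruited: (231 − 219.5625)² / 219.5625 = 0.5958
  dwarf red-fruited: (226 − 219.5625)² / 219.5625 = 0.1887
  dwarf yellow-fruited: (71 − 73.1875)² / 73.1875 = 0.0654
χ² = 0.3736 + 0.5958 + 0.1887 + 0.0654 = 1.2235 ≈ 1.224

1.224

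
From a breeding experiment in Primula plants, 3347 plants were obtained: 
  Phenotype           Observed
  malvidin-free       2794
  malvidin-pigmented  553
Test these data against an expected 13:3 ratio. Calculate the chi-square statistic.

Under the 13:3 hypothesis (Σ ratio = 16, N = 3347):
  malvidin-free: 3347 × 13/16 = 2719.4375
  malvidin-pigmented: 3347 × 3/16 = 627.5625
χ² = Σ (O − E)² / E
  malvidin-free: (2794 − 2719.4375)² / 2719.4375 = 2.0444
  malvidin-pigmented: (553 − 627.5625)² / 627.5625 = 8.8590
χ² = 2.0444 + 8.8590 = 10.9034 ≈ 10.903

10.903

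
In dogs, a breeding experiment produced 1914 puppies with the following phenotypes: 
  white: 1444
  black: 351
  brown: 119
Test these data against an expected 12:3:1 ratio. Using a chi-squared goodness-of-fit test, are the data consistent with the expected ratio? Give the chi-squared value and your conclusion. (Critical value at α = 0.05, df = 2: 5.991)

0.226; consistent

Total ratio parts = 16. Expected numbers out of 1914:
  white: 1914 × 12/16 = 1435.5
  black: 1914 × 3/16 = 358.875
  brown: 1914 × 1/16 = 119.625
χ² = Σ (O − E)² / E
  white: (1444 − 1435.5)² / 1435.5 = 0.0503
  black: (351 − 358.875)² / 358.875 = 0.1728
  brown: (119 − 119.625)² / 119.625 = 0.0033
χ² = 0.0503 + 0.1728 + 0.0033 = 0.2264 ≈ 0.226
Degrees of freedom = 3 − 1 = 2; critical value at α = 0.05 is 5.991.
Since 0.226 < 5.991, we fail to reject the null hypothesis — the data are consistent with the 12:3:1 ratio.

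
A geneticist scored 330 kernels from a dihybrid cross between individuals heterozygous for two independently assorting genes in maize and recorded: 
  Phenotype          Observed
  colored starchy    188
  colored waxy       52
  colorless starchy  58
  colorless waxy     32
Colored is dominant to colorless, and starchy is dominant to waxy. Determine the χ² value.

8.123

A dihybrid F₂ with independent assortment and complete dominance at both loci gives a 9:3:3:1 phenotypic ratio.
The 9:3:3:1 ratio has 16 parts, so with N = 330 the expected counts are:
  colored starchy: 330 × 9/16 = 185.625
  colored waxy: 330 × 3/16 = 61.875
  colorless starchy: 330 × 3/16 = 61.875
  colorless waxy: 330 × 1/16 = 20.625
χ² = Σ (O − E)² / E
  colored starchy: (188 − 185.625)² / 185.625 = 0.0304
  colored waxy: (52 − 61.875)² / 61.875 = 1.5760
  colorless starchy: (58 − 61.875)² / 61.875 = 0.2427
  colorless waxy: (32 − 20.625)² / 20.625 = 6.2735
χ² = 0.0304 + 1.5760 + 0.2427 + 6.2735 = 8.1226 ≈ 8.123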